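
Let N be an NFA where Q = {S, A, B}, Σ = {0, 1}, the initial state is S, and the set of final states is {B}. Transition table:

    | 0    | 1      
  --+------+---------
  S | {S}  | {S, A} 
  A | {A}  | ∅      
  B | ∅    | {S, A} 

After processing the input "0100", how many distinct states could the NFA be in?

Start in {S}.
Read '0': {S} → {S}.
Read '1': {S} → {S, A}.
Read '0': {S, A} → {S, A}.
Read '0': {S, A} → {S, A}.
That set has 2 states.

2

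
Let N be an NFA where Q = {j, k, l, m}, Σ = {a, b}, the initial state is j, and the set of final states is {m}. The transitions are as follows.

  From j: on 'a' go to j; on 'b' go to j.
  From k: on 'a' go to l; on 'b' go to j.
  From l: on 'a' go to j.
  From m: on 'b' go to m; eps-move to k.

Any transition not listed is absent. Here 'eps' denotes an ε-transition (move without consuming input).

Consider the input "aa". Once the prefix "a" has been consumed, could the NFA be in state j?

Yes

Start in {j}.
Read 'a': {j} → {j}.
State j is in {j}.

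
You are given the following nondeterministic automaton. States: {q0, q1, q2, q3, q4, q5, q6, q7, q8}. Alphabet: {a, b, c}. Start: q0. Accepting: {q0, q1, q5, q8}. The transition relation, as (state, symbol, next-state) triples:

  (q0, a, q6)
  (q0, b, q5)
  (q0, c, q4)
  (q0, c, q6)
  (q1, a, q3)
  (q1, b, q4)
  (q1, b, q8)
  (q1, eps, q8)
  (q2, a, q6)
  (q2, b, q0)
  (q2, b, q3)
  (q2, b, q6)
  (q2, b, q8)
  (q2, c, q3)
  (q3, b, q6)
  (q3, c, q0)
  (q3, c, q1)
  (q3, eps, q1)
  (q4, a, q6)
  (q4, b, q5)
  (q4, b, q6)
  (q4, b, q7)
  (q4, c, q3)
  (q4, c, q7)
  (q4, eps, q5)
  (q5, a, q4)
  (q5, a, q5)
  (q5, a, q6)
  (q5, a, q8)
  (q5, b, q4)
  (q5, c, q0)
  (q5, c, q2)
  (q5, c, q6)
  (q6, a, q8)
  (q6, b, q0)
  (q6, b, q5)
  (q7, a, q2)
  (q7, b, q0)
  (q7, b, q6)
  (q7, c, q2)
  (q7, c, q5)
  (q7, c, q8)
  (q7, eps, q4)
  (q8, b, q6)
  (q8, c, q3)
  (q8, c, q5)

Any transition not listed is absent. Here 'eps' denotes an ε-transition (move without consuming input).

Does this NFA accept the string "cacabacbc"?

Start in {q0}.
Read 'c': q0→{q4, q6}; union {q4, q6}; ε-closure = {q4, q5, q6}.
Read 'a': q4→{q6}, q5→{q4, q5, q6, q8}, q6→{q8}; now {q4, q5, q6, q8}.
Read 'c': q4→{q3, q7}, q5→{q0, q2, q6}, q6→∅, q8→{q3, q5}; union {q0, q2, q3, q5, q6, q7}; ε-closure = {q0, q1, q2, q3, q4, q5, q6, q7, q8}.
Read 'a': q0→{q6}, q1→{q3}, q2→{q6}, q3→∅, q4→{q6}, q5→{q4, q5, q6, q8}, q6→{q8}, q7→{q2}, q8→∅; union {q2, q3, q4, q5, q6, q8}; ε-closure = {q1, q2, q3, q4, q5, q6, q8}.
Read 'b': q1→{q4, q8}, q2→{q0, q3, q6, q8}, q3→{q6}, q4→{q5, q6, q7}, q5→{q4}, q6→{q0, q5}, q8→{q6}; union {q0, q3, q4, q5, q6, q7, q8}; ε-closure = {q0, q1, q3, q4, q5, q6, q7, q8}.
Read 'a': q0→{q6}, q1→{q3}, q3→∅, q4→{q6}, q5→{q4, q5, q6, q8}, q6→{q8}, q7→{q2}, q8→∅; union {q2, q3, q4, q5, q6, q8}; ε-closure = {q1, q2, q3, q4, q5, q6, q8}.
Read 'c': q1→∅, q2→{q3}, q3→{q0, q1}, q4→{q3, q7}, q5→{q0, q2, q6}, q6→∅, q8→{q3, q5}; union {q0, q1, q2, q3, q5, q6, q7}; ε-closure = {q0, q1, q2, q3, q4, q5, q6, q7, q8}.
Read 'b': q0→{q5}, q1→{q4, q8}, q2→{q0, q3, q6, q8}, q3→{q6}, q4→{q5, q6, q7}, q5→{q4}, q6→{q0, q5}, q7→{q0, q6}, q8→{q6}; union {q0, q3, q4, q5, q6, q7, q8}; ε-closure = {q0, q1, q3, q4, q5, q6, q7, q8}.
Read 'c': q0→{q4, q6}, q1→∅, q3→{q0, q1}, q4→{q3, q7}, q5→{q0, q2, q6}, q6→∅, q7→{q2, q5, q8}, q8→{q3, q5}; now {q0, q1, q2, q3, q4, q5, q6, q7, q8}.
The final set {q0, q1, q2, q3, q4, q5, q6, q7, q8} contains the accepting states q0, q1, q5, q8.

Yes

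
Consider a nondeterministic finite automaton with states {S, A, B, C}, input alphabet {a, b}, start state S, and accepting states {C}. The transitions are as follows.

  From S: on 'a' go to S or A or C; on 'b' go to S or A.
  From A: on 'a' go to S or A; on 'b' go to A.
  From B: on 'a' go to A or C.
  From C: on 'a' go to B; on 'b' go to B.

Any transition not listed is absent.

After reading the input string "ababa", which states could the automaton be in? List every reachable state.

Start in {S}.
Read 'a': S→{S, A, C}; now {S, A, C}.
Read 'b': S→{S, A}, A→{A}, C→{B}; now {S, A, B}.
Read 'a': S→{S, A, C}, A→{S, A}, B→{A, C}; now {S, A, C}.
Read 'b': S→{S, A}, A→{A}, C→{B}; now {S, A, B}.
Read 'a': S→{S, A, C}, A→{S, A}, B→{A, C}; now {S, A, C}.

{S, A, C}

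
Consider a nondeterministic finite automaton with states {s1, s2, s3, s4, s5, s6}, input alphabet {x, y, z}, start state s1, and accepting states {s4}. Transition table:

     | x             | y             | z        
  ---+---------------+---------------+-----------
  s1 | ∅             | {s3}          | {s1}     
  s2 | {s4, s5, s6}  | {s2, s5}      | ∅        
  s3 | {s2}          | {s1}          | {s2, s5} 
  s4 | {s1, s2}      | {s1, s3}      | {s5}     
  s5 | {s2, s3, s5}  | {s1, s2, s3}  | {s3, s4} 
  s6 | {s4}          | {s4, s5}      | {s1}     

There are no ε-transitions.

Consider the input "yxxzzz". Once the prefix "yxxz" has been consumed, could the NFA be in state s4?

Start in {s1}.
Read 'y': {s1} → {s3}.
Read 'x': {s3} → {s2}.
Read 'x': {s2} → {s4, s5, s6}.
Read 'z': {s4, s5, s6} → {s1, s3, s4, s5}.
State s4 is in {s1, s3, s4, s5}.

Yes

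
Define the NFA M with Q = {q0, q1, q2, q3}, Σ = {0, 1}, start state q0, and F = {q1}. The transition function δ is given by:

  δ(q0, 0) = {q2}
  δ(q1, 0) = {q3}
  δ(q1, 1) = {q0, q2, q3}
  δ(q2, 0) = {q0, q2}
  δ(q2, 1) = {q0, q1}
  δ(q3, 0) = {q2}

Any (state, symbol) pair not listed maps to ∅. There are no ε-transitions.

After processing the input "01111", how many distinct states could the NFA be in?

3

Start in {q0}.
Read '0': q0→{q2}; now {q2}.
Read '1': q2→{q0, q1}; now {q0, q1}.
Read '1': q0→∅, q1→{q0, q2, q3}; now {q0, q2, q3}.
Read '1': q0→∅, q2→{q0, q1}, q3→∅; now {q0, q1}.
Read '1': q0→∅, q1→{q0, q2, q3}; now {q0, q2, q3}.
That set has 3 states.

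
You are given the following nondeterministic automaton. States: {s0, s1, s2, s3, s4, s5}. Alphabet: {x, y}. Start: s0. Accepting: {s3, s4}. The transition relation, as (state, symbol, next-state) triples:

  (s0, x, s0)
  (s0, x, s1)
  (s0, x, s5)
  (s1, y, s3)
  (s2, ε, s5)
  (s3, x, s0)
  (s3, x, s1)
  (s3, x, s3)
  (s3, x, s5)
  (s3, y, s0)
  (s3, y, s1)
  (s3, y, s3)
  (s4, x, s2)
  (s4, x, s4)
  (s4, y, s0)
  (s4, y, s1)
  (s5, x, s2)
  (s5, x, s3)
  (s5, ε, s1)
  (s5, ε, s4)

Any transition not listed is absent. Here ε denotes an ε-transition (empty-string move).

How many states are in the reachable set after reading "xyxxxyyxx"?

6

Start in {s0}.
Read 'x': {s0} → {s0, s1, s4, s5}.
Read 'y': {s0, s1, s4, s5} → {s0, s1, s3}.
Read 'x': {s0, s1, s3} → {s0, s1, s3, s4, s5}.
Read 'x': {s0, s1, s3, s4, s5} → {s0, s1, s2, s3, s4, s5}.
Read 'x': {s0, s1, s2, s3, s4, s5} → {s0, s1, s2, s3, s4, s5}.
Read 'y': {s0, s1, s2, s3, s4, s5} → {s0, s1, s3}.
Read 'y': {s0, s1, s3} → {s0, s1, s3}.
Read 'x': {s0, s1, s3} → {s0, s1, s3, s4, s5}.
Read 'x': {s0, s1, s3, s4, s5} → {s0, s1, s2, s3, s4, s5}.
That set has 6 states.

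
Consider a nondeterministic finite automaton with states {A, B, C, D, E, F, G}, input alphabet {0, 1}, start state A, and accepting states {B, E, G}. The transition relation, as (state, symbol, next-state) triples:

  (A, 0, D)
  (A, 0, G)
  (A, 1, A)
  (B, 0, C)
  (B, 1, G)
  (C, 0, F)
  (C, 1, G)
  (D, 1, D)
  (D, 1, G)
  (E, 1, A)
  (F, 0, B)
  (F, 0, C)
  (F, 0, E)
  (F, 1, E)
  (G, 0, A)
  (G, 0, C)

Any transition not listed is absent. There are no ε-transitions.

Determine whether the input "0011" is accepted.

No

Start in {A}.
Read '0': {A} → {D, G}.
Read '0': {D, G} → {A, C}.
Read '1': {A, C} → {A, G}.
Read '1': {A, G} → {A}.
The final set {A} contains no accepting state.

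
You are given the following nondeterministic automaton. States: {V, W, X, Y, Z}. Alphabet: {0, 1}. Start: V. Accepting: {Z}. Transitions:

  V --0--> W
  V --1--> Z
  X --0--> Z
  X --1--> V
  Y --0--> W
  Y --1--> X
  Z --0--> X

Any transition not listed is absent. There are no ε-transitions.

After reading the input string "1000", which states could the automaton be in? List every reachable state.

Start in {V}.
Read '1': {V} → {Z}.
Read '0': {Z} → {X}.
Read '0': {X} → {Z}.
Read '0': {Z} → {X}.

{X}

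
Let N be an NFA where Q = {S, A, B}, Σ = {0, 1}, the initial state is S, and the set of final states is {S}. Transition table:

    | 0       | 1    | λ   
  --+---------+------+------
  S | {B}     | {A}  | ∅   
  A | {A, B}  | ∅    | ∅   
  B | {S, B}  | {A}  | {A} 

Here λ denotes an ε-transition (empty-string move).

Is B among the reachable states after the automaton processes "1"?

Start in {S}.
Read '1': S→{A}; now {A}.
State B is not in {A}.

No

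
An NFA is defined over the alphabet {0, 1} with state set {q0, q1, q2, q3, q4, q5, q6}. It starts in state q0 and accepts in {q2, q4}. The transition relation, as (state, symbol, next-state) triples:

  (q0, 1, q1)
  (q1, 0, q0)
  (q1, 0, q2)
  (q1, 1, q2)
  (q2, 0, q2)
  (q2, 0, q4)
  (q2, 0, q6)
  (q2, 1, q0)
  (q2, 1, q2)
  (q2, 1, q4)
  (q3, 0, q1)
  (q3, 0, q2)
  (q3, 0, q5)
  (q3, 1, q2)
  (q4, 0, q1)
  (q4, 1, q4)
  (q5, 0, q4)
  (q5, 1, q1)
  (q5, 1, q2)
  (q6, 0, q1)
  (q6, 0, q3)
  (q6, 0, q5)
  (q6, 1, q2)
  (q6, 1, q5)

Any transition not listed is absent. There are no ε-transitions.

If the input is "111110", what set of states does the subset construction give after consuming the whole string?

Start in {q0}.
Read '1': q0→{q1}; now {q1}.
Read '1': q1→{q2}; now {q2}.
Read '1': q2→{q0, q2, q4}; now {q0, q2, q4}.
Read '1': q0→{q1}, q2→{q0, q2, q4}, q4→{q4}; now {q0, q1, q2, q4}.
Read '1': q0→{q1}, q1→{q2}, q2→{q0, q2, q4}, q4→{q4}; now {q0, q1, q2, q4}.
Read '0': q0→∅, q1→{q0, q2}, q2→{q2, q4, q6}, q4→{q1}; now {q0, q1, q2, q4, q6}.

{q0, q1, q2, q4, q6}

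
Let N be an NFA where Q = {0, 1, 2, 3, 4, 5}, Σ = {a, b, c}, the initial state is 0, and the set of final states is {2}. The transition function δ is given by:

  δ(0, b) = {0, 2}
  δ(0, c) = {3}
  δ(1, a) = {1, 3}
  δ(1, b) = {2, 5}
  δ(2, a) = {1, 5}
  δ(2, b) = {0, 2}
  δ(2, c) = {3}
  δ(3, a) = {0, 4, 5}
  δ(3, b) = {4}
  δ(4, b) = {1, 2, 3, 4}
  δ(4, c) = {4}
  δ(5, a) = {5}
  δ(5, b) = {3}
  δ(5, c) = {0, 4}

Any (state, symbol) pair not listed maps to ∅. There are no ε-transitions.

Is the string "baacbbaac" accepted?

No

Start in {0}.
Read 'b': 0→{0, 2}; now {0, 2}.
Read 'a': 0→∅, 2→{1, 5}; now {1, 5}.
Read 'a': 1→{1, 3}, 5→{5}; now {1, 3, 5}.
Read 'c': 1→∅, 3→∅, 5→{0, 4}; now {0, 4}.
Read 'b': 0→{0, 2}, 4→{1, 2, 3, 4}; now {0, 1, 2, 3, 4}.
Read 'b': 0→{0, 2}, 1→{2, 5}, 2→{0, 2}, 3→{4}, 4→{1, 2, 3, 4}; now {0, 1, 2, 3, 4, 5}.
Read 'a': 0→∅, 1→{1, 3}, 2→{1, 5}, 3→{0, 4, 5}, 4→∅, 5→{5}; now {0, 1, 3, 4, 5}.
Read 'a': 0→∅, 1→{1, 3}, 3→{0, 4, 5}, 4→∅, 5→{5}; now {0, 1, 3, 4, 5}.
Read 'c': 0→{3}, 1→∅, 3→∅, 4→{4}, 5→{0, 4}; now {0, 3, 4}.
The final set {0, 3, 4} contains no accepting state.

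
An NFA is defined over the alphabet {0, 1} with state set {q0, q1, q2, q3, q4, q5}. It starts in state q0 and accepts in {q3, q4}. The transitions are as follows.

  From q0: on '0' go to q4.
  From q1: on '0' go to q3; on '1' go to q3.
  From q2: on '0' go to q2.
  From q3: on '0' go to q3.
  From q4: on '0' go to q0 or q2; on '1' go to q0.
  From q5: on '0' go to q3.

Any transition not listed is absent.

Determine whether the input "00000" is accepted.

Yes

Start in {q0}.
Read '0': {q0} → {q4}.
Read '0': {q4} → {q0, q2}.
Read '0': {q0, q2} → {q2, q4}.
Read '0': {q2, q4} → {q0, q2}.
Read '0': {q0, q2} → {q2, q4}.
The final set {q2, q4} contains the accepting state q4.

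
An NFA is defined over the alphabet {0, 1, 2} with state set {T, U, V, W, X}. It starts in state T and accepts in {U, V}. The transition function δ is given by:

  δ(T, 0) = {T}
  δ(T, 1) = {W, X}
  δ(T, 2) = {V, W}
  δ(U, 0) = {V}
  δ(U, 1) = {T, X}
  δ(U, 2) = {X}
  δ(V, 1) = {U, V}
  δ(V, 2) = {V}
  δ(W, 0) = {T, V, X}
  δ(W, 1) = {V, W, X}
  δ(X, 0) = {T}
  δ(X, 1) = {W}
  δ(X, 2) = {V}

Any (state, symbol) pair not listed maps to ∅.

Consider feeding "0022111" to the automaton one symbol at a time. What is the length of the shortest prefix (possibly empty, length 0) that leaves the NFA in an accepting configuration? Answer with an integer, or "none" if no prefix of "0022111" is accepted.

3

Start in {T}.
Read '0': T→{T}; now {T}.
Read '0': T→{T}; now {T}.
Read '2': T→{V, W}; now {V, W}.
None of the earlier sets intersect F, but {V, W} does.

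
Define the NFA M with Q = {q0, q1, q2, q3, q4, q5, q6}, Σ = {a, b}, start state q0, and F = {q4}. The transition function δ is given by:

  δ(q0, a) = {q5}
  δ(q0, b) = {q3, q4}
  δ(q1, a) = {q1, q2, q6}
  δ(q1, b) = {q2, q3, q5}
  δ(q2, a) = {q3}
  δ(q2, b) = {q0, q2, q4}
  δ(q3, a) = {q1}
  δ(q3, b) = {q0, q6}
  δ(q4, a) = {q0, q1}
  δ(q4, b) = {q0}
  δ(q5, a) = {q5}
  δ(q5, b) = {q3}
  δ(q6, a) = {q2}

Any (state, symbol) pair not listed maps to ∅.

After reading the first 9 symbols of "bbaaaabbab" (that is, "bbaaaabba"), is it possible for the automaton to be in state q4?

Start in {q0}.
Read 'b': q0→{q3, q4}; now {q3, q4}.
Read 'b': q3→{q0, q6}, q4→{q0}; now {q0, q6}.
Read 'a': q0→{q5}, q6→{q2}; now {q2, q5}.
Read 'a': q2→{q3}, q5→{q5}; now {q3, q5}.
Read 'a': q3→{q1}, q5→{q5}; now {q1, q5}.
Read 'a': q1→{q1, q2, q6}, q5→{q5}; now {q1, q2, q5, q6}.
Read 'b': q1→{q2, q3, q5}, q2→{q0, q2, q4}, q5→{q3}, q6→∅; now {q0, q2, q3, q4, q5}.
Read 'b': q0→{q3, q4}, q2→{q0, q2, q4}, q3→{q0, q6}, q4→{q0}, q5→{q3}; now {q0, q2, q3, q4, q6}.
Read 'a': q0→{q5}, q2→{q3}, q3→{q1}, q4→{q0, q1}, q6→{q2}; now {q0, q1, q2, q3, q5}.
State q4 is not in {q0, q1, q2, q3, q5}.

No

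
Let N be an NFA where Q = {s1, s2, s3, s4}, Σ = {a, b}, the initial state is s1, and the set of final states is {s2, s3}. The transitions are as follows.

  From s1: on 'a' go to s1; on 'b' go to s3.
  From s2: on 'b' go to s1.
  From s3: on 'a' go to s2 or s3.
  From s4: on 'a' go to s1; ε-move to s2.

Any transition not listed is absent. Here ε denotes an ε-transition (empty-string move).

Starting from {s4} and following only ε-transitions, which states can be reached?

Begin with {s4}.
ε-move s4 → s2; add s2.

{s2, s4}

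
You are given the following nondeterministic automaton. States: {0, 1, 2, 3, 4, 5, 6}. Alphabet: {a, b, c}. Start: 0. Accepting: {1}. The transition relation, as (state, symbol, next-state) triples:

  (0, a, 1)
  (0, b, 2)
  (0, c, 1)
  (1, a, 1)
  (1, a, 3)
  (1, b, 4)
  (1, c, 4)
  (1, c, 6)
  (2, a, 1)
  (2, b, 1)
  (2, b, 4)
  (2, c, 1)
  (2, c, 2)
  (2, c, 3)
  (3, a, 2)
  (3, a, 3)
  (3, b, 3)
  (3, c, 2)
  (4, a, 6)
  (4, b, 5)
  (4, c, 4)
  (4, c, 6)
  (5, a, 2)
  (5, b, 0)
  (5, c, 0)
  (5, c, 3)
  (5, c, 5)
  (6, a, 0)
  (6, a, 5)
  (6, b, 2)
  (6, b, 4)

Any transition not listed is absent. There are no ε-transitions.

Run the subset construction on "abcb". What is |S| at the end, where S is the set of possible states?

3

Start in {0}.
Read 'a': {0} → {1}.
Read 'b': {1} → {4}.
Read 'c': {4} → {4, 6}.
Read 'b': {4, 6} → {2, 4, 5}.
That set has 3 states.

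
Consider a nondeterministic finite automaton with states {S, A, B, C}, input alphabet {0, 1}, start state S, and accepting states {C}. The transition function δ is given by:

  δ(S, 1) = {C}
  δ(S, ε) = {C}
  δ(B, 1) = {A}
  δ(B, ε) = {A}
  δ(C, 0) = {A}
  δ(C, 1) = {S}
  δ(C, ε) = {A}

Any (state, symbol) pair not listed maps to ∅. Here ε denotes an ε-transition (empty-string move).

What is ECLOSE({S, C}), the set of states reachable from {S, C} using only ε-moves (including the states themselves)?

Begin with {S, C}.
ε-move C → A; add A.

{S, A, C}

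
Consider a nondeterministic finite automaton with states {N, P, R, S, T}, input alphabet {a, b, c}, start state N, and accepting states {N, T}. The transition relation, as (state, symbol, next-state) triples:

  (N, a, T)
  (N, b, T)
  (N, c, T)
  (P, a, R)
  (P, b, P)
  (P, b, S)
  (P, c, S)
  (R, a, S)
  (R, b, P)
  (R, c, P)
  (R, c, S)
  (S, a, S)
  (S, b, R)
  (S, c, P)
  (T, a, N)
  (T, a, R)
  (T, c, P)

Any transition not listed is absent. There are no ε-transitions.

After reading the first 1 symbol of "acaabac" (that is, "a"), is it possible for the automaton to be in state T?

Yes

Start in {N}.
Read 'a': N→{T}; now {T}.
State T is in {T}.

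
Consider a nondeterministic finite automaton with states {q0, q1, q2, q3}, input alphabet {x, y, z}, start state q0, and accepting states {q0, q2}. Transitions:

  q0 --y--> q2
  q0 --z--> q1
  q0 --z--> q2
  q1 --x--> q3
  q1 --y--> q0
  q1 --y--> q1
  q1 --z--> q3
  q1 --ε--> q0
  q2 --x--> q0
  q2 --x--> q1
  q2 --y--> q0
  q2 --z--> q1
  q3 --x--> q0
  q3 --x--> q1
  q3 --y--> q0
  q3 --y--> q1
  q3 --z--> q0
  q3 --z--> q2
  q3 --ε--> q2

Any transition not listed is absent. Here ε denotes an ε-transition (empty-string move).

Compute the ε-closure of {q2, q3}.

{q2, q3}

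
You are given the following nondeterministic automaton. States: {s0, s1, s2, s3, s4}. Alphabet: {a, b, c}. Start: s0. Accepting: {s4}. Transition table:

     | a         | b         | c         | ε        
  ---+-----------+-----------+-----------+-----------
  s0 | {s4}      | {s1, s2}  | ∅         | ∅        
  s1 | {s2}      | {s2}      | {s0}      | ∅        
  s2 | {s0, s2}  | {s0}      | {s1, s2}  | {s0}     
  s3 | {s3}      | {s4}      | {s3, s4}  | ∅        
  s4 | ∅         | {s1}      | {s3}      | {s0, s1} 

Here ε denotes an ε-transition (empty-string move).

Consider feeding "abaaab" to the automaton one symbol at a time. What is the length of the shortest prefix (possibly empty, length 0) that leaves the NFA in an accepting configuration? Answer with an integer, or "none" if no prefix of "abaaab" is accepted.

Start in {s0}.
Read 'a': {s0} → {s0, s1, s4}.
None of the earlier sets intersect F, but {s0, s1, s4} does.

1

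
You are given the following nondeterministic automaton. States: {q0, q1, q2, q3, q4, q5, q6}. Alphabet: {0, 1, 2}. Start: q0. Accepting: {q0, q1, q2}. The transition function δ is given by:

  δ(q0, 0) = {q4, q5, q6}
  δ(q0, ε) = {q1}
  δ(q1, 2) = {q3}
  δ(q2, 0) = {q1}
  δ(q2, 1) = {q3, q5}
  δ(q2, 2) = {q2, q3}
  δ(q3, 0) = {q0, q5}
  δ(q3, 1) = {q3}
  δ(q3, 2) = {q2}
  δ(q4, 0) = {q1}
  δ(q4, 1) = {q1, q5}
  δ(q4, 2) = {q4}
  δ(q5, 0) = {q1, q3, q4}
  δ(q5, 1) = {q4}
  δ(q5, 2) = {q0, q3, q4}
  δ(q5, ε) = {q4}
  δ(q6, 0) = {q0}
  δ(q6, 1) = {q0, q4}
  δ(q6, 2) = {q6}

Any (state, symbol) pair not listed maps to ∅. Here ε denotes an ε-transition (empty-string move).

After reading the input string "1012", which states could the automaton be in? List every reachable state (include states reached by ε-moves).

∅

Start: ε-closure({q0}) = {q0, q1}.
Read '1': {q0, q1} → ∅.
The set is empty and remains empty for the remaining 3 symbols.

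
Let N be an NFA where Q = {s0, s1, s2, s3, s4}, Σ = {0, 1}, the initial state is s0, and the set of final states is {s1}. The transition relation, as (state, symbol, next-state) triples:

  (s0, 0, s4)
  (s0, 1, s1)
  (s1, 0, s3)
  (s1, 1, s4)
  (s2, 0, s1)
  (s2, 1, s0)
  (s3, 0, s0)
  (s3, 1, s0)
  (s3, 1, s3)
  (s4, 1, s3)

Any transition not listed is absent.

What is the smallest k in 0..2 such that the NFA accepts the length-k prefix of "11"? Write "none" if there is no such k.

Start in {s0}.
Read '1': s0→{s1}; now {s1}.
None of the earlier sets intersect F, but {s1} does.

1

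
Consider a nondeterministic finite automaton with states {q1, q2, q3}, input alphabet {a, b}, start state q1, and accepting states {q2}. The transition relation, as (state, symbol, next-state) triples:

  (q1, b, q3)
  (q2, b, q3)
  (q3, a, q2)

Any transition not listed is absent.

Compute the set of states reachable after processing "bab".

{q3}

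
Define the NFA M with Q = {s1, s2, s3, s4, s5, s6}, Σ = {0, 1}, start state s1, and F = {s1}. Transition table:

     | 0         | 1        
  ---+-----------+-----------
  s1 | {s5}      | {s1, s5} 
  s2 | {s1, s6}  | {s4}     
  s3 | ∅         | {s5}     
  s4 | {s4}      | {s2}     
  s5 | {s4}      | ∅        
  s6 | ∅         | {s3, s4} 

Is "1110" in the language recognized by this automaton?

No

Start in {s1}.
Read '1': s1→{s1, s5}; now {s1, s5}.
Read '1': s1→{s1, s5}, s5→∅; now {s1, s5}.
Read '1': s1→{s1, s5}, s5→∅; now {s1, s5}.
Read '0': s1→{s5}, s5→{s4}; now {s4, s5}.
The final set {s4, s5} contains no accepting state.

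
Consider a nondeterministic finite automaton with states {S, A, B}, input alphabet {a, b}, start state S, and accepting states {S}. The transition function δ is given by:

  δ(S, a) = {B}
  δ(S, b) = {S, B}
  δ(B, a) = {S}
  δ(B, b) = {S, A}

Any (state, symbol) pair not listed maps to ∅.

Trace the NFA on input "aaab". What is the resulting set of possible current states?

Start in {S}.
Read 'a': {S} → {B}.
Read 'a': {B} → {S}.
Read 'a': {S} → {B}.
Read 'b': {B} → {S, A}.

{S, A}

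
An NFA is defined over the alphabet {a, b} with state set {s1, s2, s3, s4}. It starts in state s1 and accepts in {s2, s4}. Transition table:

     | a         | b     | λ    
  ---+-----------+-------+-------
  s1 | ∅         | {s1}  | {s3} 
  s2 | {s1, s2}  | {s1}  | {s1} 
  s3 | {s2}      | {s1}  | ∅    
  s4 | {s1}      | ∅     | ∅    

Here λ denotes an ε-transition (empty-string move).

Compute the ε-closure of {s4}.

Begin with {s4}.
No ε-moves leave this set, so the closure equals the set itself.

{s4}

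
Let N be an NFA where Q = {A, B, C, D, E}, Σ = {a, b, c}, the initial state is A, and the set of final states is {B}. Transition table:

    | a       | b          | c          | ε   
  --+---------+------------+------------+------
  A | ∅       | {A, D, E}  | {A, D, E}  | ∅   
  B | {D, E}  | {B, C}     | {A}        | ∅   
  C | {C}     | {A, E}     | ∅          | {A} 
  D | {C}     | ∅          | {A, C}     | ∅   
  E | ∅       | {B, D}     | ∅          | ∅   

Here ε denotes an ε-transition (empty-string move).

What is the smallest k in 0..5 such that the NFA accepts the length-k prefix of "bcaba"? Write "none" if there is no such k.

none

Start in {A}.
Read 'b': A→{A, D, E}; now {A, D, E}.
Read 'c': A→{A, D, E}, D→{A, C}, E→∅; now {A, C, D, E}.
Read 'a': A→∅, C→{C}, D→{C}, E→∅; union {C}; ε-closure = {A, C}.
Read 'b': A→{A, D, E}, C→{A, E}; now {A, D, E}.
Read 'a': A→∅, D→{C}, E→∅; union {C}; ε-closure = {A, C}.
No reachable set along the way intersects F.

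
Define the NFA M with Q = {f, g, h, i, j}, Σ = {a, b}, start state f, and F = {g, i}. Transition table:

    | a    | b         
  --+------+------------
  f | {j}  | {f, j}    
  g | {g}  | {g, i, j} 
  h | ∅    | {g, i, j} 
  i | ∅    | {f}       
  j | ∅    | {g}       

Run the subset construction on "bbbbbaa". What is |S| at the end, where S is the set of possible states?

Start in {f}.
Read 'b': f→{f, j}; now {f, j}.
Read 'b': f→{f, j}, j→{g}; now {f, g, j}.
Read 'b': f→{f, j}, g→{g, i, j}, j→{g}; now {f, g, i, j}.
Read 'b': f→{f, j}, g→{g, i, j}, i→{f}, j→{g}; now {f, g, i, j}.
Read 'b': f→{f, j}, g→{g, i, j}, i→{f}, j→{g}; now {f, g, i, j}.
Read 'a': f→{j}, g→{g}, i→∅, j→∅; now {g, j}.
Read 'a': g→{g}, j→∅; now {g}.
That set has 1 state.

1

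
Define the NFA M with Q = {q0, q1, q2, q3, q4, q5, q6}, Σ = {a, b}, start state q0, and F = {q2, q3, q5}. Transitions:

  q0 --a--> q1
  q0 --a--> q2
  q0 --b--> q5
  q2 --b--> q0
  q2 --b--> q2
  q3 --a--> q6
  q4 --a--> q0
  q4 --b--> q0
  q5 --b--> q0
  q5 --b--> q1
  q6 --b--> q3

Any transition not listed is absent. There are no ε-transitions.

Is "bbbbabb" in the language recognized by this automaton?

Yes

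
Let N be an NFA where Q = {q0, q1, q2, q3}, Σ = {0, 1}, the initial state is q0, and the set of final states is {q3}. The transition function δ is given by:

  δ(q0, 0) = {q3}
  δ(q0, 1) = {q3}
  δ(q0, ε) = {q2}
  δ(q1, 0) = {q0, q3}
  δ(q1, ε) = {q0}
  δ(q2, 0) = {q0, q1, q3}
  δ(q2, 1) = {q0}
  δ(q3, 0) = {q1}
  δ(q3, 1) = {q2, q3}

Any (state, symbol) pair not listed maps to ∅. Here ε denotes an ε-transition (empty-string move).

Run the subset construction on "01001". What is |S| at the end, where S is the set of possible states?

3

Start: ε-closure({q0}) = {q0, q2}.
Read '0': {q0, q2} → {q0, q1, q2, q3}.
Read '1': {q0, q1, q2, q3} → {q0, q2, q3}.
Read '0': {q0, q2, q3} → {q0, q1, q2, q3}.
Read '0': {q0, q1, q2, q3} → {q0, q1, q2, q3}.
Read '1': {q0, q1, q2, q3} → {q0, q2, q3}.
That set has 3 states.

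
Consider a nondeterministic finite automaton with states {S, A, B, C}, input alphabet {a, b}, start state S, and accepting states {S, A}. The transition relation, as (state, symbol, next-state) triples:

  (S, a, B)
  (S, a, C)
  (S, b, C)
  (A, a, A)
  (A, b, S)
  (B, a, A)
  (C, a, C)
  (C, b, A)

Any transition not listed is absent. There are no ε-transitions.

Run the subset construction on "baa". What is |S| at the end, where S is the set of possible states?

Start in {S}.
Read 'b': {S} → {C}.
Read 'a': {C} → {C}.
Read 'a': {C} → {C}.
That set has 1 state.

1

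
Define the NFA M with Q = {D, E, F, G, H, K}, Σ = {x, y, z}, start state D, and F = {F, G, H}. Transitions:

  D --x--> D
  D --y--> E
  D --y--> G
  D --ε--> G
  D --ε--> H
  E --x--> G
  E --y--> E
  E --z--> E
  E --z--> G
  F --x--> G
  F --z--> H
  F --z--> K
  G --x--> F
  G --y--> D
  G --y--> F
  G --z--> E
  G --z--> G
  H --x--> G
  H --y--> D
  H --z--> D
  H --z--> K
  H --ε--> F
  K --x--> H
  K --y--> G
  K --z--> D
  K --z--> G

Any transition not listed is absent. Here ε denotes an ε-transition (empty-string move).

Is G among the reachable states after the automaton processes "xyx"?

Start: ε-closure({D}) = {D, F, G, H}.
Read 'x': {D, F, G, H} → {D, F, G, H}.
Read 'y': {D, F, G, H} → {D, E, F, G, H}.
Read 'x': {D, E, F, G, H} → {D, F, G, H}.
State G is in {D, F, G, H}.

Yes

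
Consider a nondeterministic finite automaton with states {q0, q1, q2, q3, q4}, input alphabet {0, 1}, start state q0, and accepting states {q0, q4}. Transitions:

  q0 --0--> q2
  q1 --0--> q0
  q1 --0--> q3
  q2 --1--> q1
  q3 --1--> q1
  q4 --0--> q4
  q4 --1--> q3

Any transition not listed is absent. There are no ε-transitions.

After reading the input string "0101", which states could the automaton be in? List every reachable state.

Start in {q0}.
Read '0': {q0} → {q2}.
Read '1': {q2} → {q1}.
Read '0': {q1} → {q0, q3}.
Read '1': {q0, q3} → {q1}.

{q1}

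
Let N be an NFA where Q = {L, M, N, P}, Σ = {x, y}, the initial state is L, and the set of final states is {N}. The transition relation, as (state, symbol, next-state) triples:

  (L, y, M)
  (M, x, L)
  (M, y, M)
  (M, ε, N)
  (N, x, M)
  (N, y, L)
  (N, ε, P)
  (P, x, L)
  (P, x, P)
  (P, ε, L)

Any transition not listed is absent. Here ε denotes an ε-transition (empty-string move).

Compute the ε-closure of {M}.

Begin with {M}.
ε-move M → N; add N.
ε-move N → P; add P.
ε-move P → L; add L.

{L, M, N, P}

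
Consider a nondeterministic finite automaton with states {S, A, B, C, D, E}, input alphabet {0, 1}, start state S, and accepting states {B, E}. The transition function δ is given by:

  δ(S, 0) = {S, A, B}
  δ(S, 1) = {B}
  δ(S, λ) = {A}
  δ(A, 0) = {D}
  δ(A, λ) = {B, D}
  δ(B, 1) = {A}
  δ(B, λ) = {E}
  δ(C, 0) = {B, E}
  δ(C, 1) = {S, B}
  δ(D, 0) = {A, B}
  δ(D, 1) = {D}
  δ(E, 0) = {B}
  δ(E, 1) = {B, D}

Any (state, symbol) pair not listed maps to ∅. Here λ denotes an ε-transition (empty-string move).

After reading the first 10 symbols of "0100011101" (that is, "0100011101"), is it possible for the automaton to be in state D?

Yes

Start: ε-closure({S}) = {S, A, B, D, E}.
Read '0': S→{S, A, B}, A→{D}, B→∅, D→{A, B}, E→{B}; union {S, A, B, D}; ε-closure = {S, A, B, D, E}.
Read '1': S→{B}, A→∅, B→{A}, D→{D}, E→{B, D}; union {A, B, D}; ε-closure = {A, B, D, E}.
Read '0': A→{D}, B→∅, D→{A, B}, E→{B}; union {A, B, D}; ε-closure = {A, B, D, E}.
Read '0': A→{D}, B→∅, D→{A, B}, E→{B}; union {A, B, D}; ε-closure = {A, B, D, E}.
Read '0': A→{D}, B→∅, D→{A, B}, E→{B}; union {A, B, D}; ε-closure = {A, B, D, E}.
Read '1': A→∅, B→{A}, D→{D}, E→{B, D}; union {A, B, D}; ε-closure = {A, B, D, E}.
Read '1': A→∅, B→{A}, D→{D}, E→{B, D}; union {A, B, D}; ε-closure = {A, B, D, E}.
Read '1': A→∅, B→{A}, D→{D}, E→{B, D}; union {A, B, D}; ε-closure = {A, B, D, E}.
Read '0': A→{D}, B→∅, D→{A, B}, E→{B}; union {A, B, D}; ε-closure = {A, B, D, E}.
Read '1': A→∅, B→{A}, D→{D}, E→{B, D}; union {A, B, D}; ε-closure = {A, B, D, E}.
State D is in {A, B, D, E}.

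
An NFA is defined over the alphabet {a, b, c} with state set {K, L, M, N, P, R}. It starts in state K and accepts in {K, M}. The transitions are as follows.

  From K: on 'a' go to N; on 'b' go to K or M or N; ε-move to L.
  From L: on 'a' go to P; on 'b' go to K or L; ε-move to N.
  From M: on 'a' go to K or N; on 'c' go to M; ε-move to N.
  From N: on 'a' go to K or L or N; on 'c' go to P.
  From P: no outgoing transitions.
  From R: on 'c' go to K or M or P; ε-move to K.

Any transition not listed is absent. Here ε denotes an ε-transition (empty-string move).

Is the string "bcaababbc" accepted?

Yes

Start: ε-closure({K}) = {K, L, N}.
Read 'b': K→{K, M, N}, L→{K, L}, N→∅; now {K, L, M, N}.
Read 'c': K→∅, L→∅, M→{M}, N→{P}; union {M, P}; ε-closure = {M, N, P}.
Read 'a': M→{K, N}, N→{K, L, N}, P→∅; now {K, L, N}.
Read 'a': K→{N}, L→{P}, N→{K, L, N}; now {K, L, N, P}.
Read 'b': K→{K, M, N}, L→{K, L}, N→∅, P→∅; now {K, L, M, N}.
Read 'a': K→{N}, L→{P}, M→{K, N}, N→{K, L, N}; now {K, L, N, P}.
Read 'b': K→{K, M, N}, L→{K, L}, N→∅, P→∅; now {K, L, M, N}.
Read 'b': K→{K, M, N}, L→{K, L}, M→∅, N→∅; now {K, L, M, N}.
Read 'c': K→∅, L→∅, M→{M}, N→{P}; union {M, P}; ε-closure = {M, N, P}.
The final set {M, N, P} contains the accepting state M.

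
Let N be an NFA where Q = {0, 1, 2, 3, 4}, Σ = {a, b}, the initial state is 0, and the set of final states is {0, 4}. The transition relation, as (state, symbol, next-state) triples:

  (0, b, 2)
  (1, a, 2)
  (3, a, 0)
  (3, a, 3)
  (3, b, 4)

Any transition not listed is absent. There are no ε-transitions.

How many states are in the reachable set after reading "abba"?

0

Start in {0}.
Read 'a': {0} → ∅.
The set is empty and remains empty for the remaining 3 symbols.
That set has 0 states.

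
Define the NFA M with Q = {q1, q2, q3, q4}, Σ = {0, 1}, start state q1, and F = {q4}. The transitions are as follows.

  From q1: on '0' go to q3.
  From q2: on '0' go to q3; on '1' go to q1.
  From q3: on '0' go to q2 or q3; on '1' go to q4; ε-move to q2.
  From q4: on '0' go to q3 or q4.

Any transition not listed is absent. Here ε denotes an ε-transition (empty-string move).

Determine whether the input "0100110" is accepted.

No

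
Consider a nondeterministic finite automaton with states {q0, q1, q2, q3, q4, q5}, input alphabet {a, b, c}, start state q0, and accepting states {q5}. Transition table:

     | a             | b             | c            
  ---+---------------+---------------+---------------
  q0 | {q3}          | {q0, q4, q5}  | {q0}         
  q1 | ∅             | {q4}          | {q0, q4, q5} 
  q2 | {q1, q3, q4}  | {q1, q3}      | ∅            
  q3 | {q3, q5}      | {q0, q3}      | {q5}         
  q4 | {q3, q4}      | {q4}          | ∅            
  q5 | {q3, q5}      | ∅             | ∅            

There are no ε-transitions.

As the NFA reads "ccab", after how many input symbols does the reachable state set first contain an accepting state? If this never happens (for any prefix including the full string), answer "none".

Start in {q0}.
Read 'c': q0→{q0}; now {q0}.
Read 'c': q0→{q0}; now {q0}.
Read 'a': q0→{q3}; now {q3}.
Read 'b': q3→{q0, q3}; now {q0, q3}.
No reachable set along the way intersects F.

none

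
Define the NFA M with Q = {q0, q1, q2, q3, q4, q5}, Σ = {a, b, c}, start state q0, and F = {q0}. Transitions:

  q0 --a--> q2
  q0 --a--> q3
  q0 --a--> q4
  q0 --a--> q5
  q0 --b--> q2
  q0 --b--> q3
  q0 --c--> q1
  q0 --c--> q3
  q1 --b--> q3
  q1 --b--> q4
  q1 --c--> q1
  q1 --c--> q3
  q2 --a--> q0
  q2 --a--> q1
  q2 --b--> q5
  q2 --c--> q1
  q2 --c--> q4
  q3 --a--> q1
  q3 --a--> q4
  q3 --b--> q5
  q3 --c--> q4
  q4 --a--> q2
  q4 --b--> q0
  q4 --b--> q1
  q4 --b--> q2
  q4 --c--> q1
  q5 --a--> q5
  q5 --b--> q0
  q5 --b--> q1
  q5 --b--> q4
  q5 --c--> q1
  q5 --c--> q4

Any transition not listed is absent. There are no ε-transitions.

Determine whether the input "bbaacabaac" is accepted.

No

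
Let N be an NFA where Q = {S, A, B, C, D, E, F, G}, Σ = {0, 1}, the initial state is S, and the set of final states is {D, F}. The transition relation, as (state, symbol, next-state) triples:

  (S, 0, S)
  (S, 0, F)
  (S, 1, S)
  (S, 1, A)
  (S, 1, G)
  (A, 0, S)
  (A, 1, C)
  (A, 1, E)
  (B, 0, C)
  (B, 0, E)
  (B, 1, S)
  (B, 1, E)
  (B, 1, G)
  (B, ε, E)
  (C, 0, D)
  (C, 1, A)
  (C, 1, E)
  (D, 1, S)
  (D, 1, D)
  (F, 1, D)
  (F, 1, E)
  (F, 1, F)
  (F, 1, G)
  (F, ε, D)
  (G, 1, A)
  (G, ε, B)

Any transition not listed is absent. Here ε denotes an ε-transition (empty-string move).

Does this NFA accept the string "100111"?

Yes

Start in {S}.
Read '1': S→{S, A, G}; union {S, A, G}; ε-closure = {S, A, B, E, G}.
Read '0': S→{S, F}, A→{S}, B→{C, E}, E→∅, G→∅; union {S, C, E, F}; ε-closure = {S, C, D, E, F}.
Read '0': S→{S, F}, C→{D}, D→∅, E→∅, F→∅; now {S, D, F}.
Read '1': S→{S, A, G}, D→{S, D}, F→{D, E, F, G}; union {S, A, D, E, F, G}; ε-closure = {S, A, B, D, E, F, G}.
Read '1': S→{S, A, G}, A→{C, E}, B→{S, E, G}, D→{S, D}, E→∅, F→{D, E, F, G}, G→{A}; union {S, A, C, D, E, F, G}; ε-closure = {S, A, B, C, D, E, F, G}.
Read '1': S→{S, A, G}, A→{C, E}, B→{S, E, G}, C→{A, E}, D→{S, D}, E→∅, F→{D, E, F, G}, G→{A}; union {S, A, C, D, E, F, G}; ε-closure = {S, A, B, C, D, E, F, G}.
The final set {S, A, B, C, D, E, F, G} contains the accepting states D, F.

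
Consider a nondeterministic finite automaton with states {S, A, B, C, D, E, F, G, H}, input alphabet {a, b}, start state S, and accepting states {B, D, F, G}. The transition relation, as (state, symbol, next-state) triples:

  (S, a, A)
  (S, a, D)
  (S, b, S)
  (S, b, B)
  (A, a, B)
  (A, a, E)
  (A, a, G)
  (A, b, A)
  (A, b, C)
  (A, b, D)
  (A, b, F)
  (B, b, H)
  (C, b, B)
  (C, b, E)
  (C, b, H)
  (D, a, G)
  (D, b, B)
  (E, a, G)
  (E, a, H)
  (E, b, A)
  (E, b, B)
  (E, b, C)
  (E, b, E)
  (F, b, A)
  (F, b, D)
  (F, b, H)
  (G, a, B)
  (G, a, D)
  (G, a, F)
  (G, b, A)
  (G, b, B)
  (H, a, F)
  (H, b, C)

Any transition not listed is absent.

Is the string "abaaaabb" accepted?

Yes

Start in {S}.
Read 'a': S→{A, D}; now {A, D}.
Read 'b': A→{A, C, D, F}, D→{B}; now {A, B, C, D, F}.
Read 'a': A→{B, E, G}, B→∅, C→∅, D→{G}, F→∅; now {B, E, G}.
Read 'a': B→∅, E→{G, H}, G→{B, D, F}; now {B, D, F, G, H}.
Read 'a': B→∅, D→{G}, F→∅, G→{B, D, F}, H→{F}; now {B, D, F, G}.
Read 'a': B→∅, D→{G}, F→∅, G→{B, D, F}; now {B, D, F, G}.
Read 'b': B→{H}, D→{B}, F→{A, D, H}, G→{A, B}; now {A, B, D, H}.
Read 'b': A→{A, C, D, F}, B→{H}, D→{B}, H→{C}; now {A, B, C, D, F, H}.
The final set {A, B, C, D, F, H} contains the accepting states B, D, F.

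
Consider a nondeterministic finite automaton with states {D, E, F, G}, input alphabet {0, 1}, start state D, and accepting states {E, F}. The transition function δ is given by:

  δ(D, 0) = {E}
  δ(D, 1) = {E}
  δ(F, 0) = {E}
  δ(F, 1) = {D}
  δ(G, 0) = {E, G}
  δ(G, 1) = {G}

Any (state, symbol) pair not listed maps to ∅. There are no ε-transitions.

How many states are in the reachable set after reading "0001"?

0

Start in {D}.
Read '0': {D} → {E}.
Read '0': {E} → ∅.
The set is empty and remains empty for the remaining 2 symbols.
That set has 0 states.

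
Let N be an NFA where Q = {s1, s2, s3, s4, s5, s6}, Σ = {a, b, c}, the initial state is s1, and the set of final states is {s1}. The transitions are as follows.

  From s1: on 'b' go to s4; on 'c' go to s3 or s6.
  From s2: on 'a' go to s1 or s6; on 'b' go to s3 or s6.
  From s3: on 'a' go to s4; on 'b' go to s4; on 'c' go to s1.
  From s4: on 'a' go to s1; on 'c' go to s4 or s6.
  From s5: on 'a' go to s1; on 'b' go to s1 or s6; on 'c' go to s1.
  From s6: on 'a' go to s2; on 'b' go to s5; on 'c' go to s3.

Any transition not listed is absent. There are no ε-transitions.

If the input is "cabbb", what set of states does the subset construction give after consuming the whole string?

Start in {s1}.
Read 'c': {s1} → {s3, s6}.
Read 'a': {s3, s6} → {s2, s4}.
Read 'b': {s2, s4} → {s3, s6}.
Read 'b': {s3, s6} → {s4, s5}.
Read 'b': {s4, s5} → {s1, s6}.

{s1, s6}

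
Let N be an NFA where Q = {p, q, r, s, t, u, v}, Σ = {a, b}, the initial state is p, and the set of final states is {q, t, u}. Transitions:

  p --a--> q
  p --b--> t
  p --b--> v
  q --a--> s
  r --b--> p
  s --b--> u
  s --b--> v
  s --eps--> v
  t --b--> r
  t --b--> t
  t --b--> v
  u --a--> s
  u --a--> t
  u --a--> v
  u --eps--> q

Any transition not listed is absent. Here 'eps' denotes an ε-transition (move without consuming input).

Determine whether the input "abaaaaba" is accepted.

Start in {p}.
Read 'a': p→{q}; now {q}.
Read 'b': q→∅; now ∅.
The set is empty and remains empty for the remaining 6 symbols.
The final set ∅ contains no accepting state.

No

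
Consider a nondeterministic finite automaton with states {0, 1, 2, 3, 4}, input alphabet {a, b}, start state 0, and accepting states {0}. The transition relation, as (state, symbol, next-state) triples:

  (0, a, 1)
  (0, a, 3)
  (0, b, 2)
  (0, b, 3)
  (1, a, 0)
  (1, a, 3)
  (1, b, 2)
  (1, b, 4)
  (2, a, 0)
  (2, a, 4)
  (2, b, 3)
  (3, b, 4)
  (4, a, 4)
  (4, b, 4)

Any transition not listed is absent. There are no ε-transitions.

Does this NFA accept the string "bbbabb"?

No

Start in {0}.
Read 'b': 0→{2, 3}; now {2, 3}.
Read 'b': 2→{3}, 3→{4}; now {3, 4}.
Read 'b': 3→{4}, 4→{4}; now {4}.
Read 'a': 4→{4}; now {4}.
Read 'b': 4→{4}; now {4}.
Read 'b': 4→{4}; now {4}.
The final set {4} contains no accepting state.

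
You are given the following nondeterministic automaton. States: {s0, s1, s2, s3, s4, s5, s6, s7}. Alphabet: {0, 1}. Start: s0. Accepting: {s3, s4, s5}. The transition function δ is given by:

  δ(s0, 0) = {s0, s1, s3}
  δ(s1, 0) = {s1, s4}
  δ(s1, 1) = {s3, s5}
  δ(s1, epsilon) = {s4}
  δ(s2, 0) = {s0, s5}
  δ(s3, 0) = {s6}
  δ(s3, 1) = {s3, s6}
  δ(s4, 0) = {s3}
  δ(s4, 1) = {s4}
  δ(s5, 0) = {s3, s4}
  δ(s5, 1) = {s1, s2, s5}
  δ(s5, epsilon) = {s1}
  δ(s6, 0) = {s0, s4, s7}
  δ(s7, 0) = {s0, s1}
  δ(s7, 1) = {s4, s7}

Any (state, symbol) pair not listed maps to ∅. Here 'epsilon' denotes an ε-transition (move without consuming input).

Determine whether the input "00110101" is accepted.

Yes

Start in {s0}.
Read '0': {s0} → {s0, s1, s3, s4}.
Read '0': {s0, s1, s3, s4} → {s0, s1, s3, s4, s6}.
Read '1': {s0, s1, s3, s4, s6} → {s1, s3, s4, s5, s6}.
Read '1': {s1, s3, s4, s5, s6} → {s1, s2, s3, s4, s5, s6}.
Read '0': {s1, s2, s3, s4, s5, s6} → {s0, s1, s3, s4, s5, s6, s7}.
Read '1': {s0, s1, s3, s4, s5, s6, s7} → {s1, s2, s3, s4, s5, s6, s7}.
Read '0': {s1, s2, s3, s4, s5, s6, s7} → {s0, s1, s3, s4, s5, s6, s7}.
Read '1': {s0, s1, s3, s4, s5, s6, s7} → {s1, s2, s3, s4, s5, s6, s7}.
The final set {s1, s2, s3, s4, s5, s6, s7} contains the accepting states s3, s4, s5.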